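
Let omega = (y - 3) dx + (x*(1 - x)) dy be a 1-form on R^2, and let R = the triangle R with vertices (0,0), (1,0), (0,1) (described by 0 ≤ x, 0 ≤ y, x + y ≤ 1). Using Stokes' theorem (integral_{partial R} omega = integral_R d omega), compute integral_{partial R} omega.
integral_(partial R) omega = -1/3

Stokes: integral_partial_R omega = integral_R d omega with d omega = (∂Q/∂x - ∂P/∂y) dx ∧ dy.
  ∂Q/∂x = 1 - 2*x
  ∂P/∂y = 1
  integrand = ∂Q/∂x - ∂P/∂y = -2*x.
Integrating over R: integral_0^1 integral_0^{1-x} (-2*x) dy dx = -1/3.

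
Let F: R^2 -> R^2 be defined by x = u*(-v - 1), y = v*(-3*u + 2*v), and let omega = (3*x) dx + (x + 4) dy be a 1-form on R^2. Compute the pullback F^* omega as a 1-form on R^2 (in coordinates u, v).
F^* omega = (6*u*v^2 + 9*u*v + 3*u - 12*v) du + (6*u^2*v + 6*u^2 - 4*u*v^2 - 4*u*v - 12*u + 16*v) dv

Using F^*(f dg) = (f ∘ F) d(g ∘ F), substitute each coordinate x_i by F_i(u, v) in f_i, and replace dx_i by d F_i = (∂F_i/∂u) du + (∂F_i/∂v) dv.
  For the x component: f_1(F) = 3*u*(-v - 1); d F_1 = (-v - 1) du + (-u) dv
  For the y component: f_2(F) = -u*v - u + 4; d F_2 = (-3*v) du + (-3*u + 4*v) dv
Combining and collecting du, dv coefficients:
  coeff of du: 6*u*v^2 + 9*u*v + 3*u - 12*v
  coeff of dv: 6*u^2*v + 6*u^2 - 4*u*v^2 - 4*u*v - 12*u + 16*v
F^* omega = (6*u*v^2 + 9*u*v + 3*u - 12*v) du + (6*u^2*v + 6*u^2 - 4*u*v^2 - 4*u*v - 12*u + 16*v) dv.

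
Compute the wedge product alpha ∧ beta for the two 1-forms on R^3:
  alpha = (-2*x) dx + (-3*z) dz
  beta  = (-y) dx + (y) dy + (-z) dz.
alpha ∧ beta = (-2*x*y) dx ∧ dy + (z*(2*x - 3*y)) dx ∧ dz + (3*y*z) dy ∧ dz

Distribute the wedge, using dx_i ∧ dx_j = -dx_j ∧ dx_i and dx_i ∧ dx_i = 0. For each pair (i, j) with i < j, the coefficient of dx_i ∧ dx_j in alpha ∧ beta is (alpha_i * beta_j - alpha_j * beta_i). Collecting: alpha ∧ beta = (-2*x*y) dx ∧ dy + (z*(2*x - 3*y)) dx ∧ dz + (3*y*z) dy ∧ dz.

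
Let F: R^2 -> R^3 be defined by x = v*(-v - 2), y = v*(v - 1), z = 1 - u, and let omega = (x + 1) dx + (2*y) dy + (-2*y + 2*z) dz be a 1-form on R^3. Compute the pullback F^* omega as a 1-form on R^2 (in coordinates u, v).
F^* omega = (2*u + 2*v^2 - 2*v - 2) du + (6*v^3 + 4*v - 2) dv

Using F^*(f dg) = (f ∘ F) d(g ∘ F), substitute each coordinate x_i by F_i(u, v) in f_i, and replace dx_i by d F_i = (∂F_i/∂u) du + (∂F_i/∂v) dv.
  For the x component: f_1(F) = -v^2 - 2*v + 1; d F_1 = (0) du + (-2*v - 2) dv
  For the y component: f_2(F) = 2*v*(v - 1); d F_2 = (0) du + (2*v - 1) dv
  For the z component: f_3(F) = -2*u - 2*v^2 + 2*v + 2; d F_3 = (-1) du + (0) dv
Combining and collecting du, dv coefficients:
  coeff of du: 2*u + 2*v^2 - 2*v - 2
  coeff of dv: 6*v^3 + 4*v - 2
F^* omega = (2*u + 2*v^2 - 2*v - 2) du + (6*v^3 + 4*v - 2) dv.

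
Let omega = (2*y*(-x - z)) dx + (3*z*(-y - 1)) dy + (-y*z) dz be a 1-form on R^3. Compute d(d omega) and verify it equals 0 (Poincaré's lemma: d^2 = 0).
d(d omega) = 0

Step 1: d omega = sum_{i<j} (∂f_j/∂x_i - ∂f_i/∂x_j) dx_i ∧ dx_j:
  coeff of dx ∧ dy: 2*x + 2*z
  coeff of dx ∧ dz: 2*y
  coeff of dy ∧ dz: 3*y - z + 3
Step 2: Apply d again to each 2-form coefficient. The only possible 3-form in R^3 is dx ∧ dy ∧ dz, with coefficient
  ∂(coeff of dy∧dz)/∂x - ∂(coeff of dx∧dz)/∂y + ∂(coeff of dx∧dy)/∂z
  = ∂/∂x (3*y - z + 3) - ∂/∂y (2*y) + ∂/∂z (2*x + 2*z).
Each of these terms simplifies to sums of mixed partials that cancel in pairs. The result is 0 (by equality of mixed partials for smooth functions — Schwarz / Clairaut).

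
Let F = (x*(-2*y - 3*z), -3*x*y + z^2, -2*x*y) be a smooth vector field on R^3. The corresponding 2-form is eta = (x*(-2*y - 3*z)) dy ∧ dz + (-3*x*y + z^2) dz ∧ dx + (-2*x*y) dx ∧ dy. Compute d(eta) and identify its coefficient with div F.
d(eta) = (-3*x - 2*y - 3*z) dx ∧ dy ∧ dz; div F = -3*x - 2*y - 3*z

For a 2-form in R^3 of the form above, applying d gives a 3-form with coefficient ∂P/∂x + ∂Q/∂y + ∂R/∂z:
  ∂P/∂x = -2*y - 3*z
  ∂Q/∂y = -3*x
  ∂R/∂z = 0
Sum = -3*x - 2*y - 3*z, which is exactly div F.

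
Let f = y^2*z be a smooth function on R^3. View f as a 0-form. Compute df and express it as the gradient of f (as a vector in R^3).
df = (0) dx + (2*y*z) dy + (y^2) dz; grad f = (0, 2*y*z, y^2)

For a 0-form f, d f = (∂f/∂x) dx + (∂f/∂y) dy + (∂f/∂z) dz. The components of the vector representation are exactly the entries of grad f in Cartesian coordinates:
  ∂f/∂x = 0
  ∂f/∂y = 2*y*z
  ∂f/∂z = y^2.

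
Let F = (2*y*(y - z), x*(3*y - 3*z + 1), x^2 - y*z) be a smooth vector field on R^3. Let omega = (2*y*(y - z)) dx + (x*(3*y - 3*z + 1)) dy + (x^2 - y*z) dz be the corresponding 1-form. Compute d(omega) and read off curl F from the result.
d(omega) = (3*x - z) dy ∧ dz + (-2*x - 2*y) dz ∧ dx + (-y - z + 1) dx ∧ dy; curl F = (3*x - z, -2*x - 2*y, -y - z + 1)

d omega = sum_{i<j} (∂f_j/∂x_i - ∂f_i/∂x_j) dx_i ∧ dx_j. Under the identification (dy ∧ dz, dz ∧ dx, dx ∧ dy) ↔ (e_x, e_y, e_z), the coefficients are exactly the components of curl F. Compute:
  ∂R/∂y - ∂Q/∂z = (-z) - (-3*x) = 3*x - z
  ∂P/∂z - ∂R/∂x = (-2*y) - (2*x) = -2*x - 2*y
  ∂Q/∂x - ∂P/∂y = (3*y - 3*z + 1) - (4*y - 2*z) = -y - z + 1.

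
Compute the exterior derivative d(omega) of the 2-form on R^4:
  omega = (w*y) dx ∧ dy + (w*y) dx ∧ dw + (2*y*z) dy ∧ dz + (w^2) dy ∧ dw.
d(omega) = (-w + y) dx ∧ dy ∧ dw

For a 2-form omega = sum_{i<j} g_{ij} dx_i ∧ dx_j, the exterior derivative is
  d(omega) = sum_{i<j} d(g_{ij}) ∧ dx_i ∧ dx_j = sum_{i<j, k} (∂g_{ij}/∂x_k) dx_k ∧ dx_i ∧ dx_j.
Expand each term, using dx_k ∧ dx_i ∧ dx_j = sgn(permutation) dx_{(a)} ∧ dx_{(b)} ∧ dx_{(c)} with (a < b < c) sorted:
  d(w*y) includes (∂/∂w)(w*y) dw = (y) dw, which multiplied by dx ∧ dy gives (y) dx ∧ dy ∧ dw
  d(w*y) includes (∂/∂y)(w*y) dy = (w) dy, which multiplied by dx ∧ dw gives (-w) dx ∧ dy ∧ dw
Collecting like 3-forms: d(omega) = (-w + y) dx ∧ dy ∧ dw.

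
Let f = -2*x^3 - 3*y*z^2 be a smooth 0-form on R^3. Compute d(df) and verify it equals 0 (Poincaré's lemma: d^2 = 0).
d(df) = 0

Step 1: df = sum_i (∂f/∂x_i) dx_i = (-6*x^2) dx + (-3*z^2) dy + (-6*y*z) dz.
Step 2: Apply d again. Using the 1-form formula, the coefficient of dx ∧ dy in d(df) is ∂^2 f/∂x ∂y - ∂^2 f/∂y ∂x = (0) - (0) = 0 (equality of mixed partials for smooth f).
Similarly for dx ∧ dz and dy ∧ dz — all coefficients vanish. So d(df) = 0.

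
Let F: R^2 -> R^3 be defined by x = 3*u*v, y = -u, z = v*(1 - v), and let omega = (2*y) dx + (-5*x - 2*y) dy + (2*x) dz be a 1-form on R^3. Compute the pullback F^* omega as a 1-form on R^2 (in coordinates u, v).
F^* omega = (u*(9*v - 2)) du + (6*u*(-u - 2*v^2 + v)) dv

Using F^*(f dg) = (f ∘ F) d(g ∘ F), substitute each coordinate x_i by F_i(u, v) in f_i, and replace dx_i by d F_i = (∂F_i/∂u) du + (∂F_i/∂v) dv.
  For the x component: f_1(F) = -2*u; d F_1 = (3*v) du + (3*u) dv
  For the y component: f_2(F) = u*(2 - 15*v); d F_2 = (-1) du + (0) dv
  For the z component: f_3(F) = 6*u*v; d F_3 = (0) du + (1 - 2*v) dv
Combining and collecting du, dv coefficients:
  coeff of du: u*(9*v - 2)
  coeff of dv: 6*u*(-u - 2*v^2 + v)
F^* omega = (u*(9*v - 2)) du + (6*u*(-u - 2*v^2 + v)) dv.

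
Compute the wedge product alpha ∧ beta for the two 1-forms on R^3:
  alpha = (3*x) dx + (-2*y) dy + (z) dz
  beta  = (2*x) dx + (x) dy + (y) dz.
alpha ∧ beta = (x*(3*x + 4*y)) dx ∧ dy + (x*(3*y - 2*z)) dx ∧ dz + (-x*z - 2*y^2) dy ∧ dz

Distribute the wedge, using dx_i ∧ dx_j = -dx_j ∧ dx_i and dx_i ∧ dx_i = 0. For each pair (i, j) with i < j, the coefficient of dx_i ∧ dx_j in alpha ∧ beta is (alpha_i * beta_j - alpha_j * beta_i). Collecting: alpha ∧ beta = (x*(3*x + 4*y)) dx ∧ dy + (x*(3*y - 2*z)) dx ∧ dz + (-x*z - 2*y^2) dy ∧ dz.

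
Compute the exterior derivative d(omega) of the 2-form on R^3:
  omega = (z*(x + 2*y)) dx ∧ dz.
d(omega) = (-2*z) dx ∧ dy ∧ dz

For a 2-form omega = sum_{i<j} g_{ij} dx_i ∧ dx_j, the exterior derivative is
  d(omega) = sum_{i<j} d(g_{ij}) ∧ dx_i ∧ dx_j = sum_{i<j, k} (∂g_{ij}/∂x_k) dx_k ∧ dx_i ∧ dx_j.
Expand each term, using dx_k ∧ dx_i ∧ dx_j = sgn(permutation) dx_{(a)} ∧ dx_{(b)} ∧ dx_{(c)} with (a < b < c) sorted:
  d(z*(x + 2*y)) includes (∂/∂y)(z*(x + 2*y)) dy = (2*z) dy, which multiplied by dx ∧ dz gives (-2*z) dx ∧ dy ∧ dz
Collecting like 3-forms: d(omega) = (-2*z) dx ∧ dy ∧ dz.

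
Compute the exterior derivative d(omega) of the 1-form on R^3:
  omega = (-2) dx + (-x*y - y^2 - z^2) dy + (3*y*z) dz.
d(omega) = (-y) dx ∧ dy + (5*z) dy ∧ dz

For a 1-form omega = sum_i f_i dx_i, the exterior derivative is
  d(omega) = sum_{i < j} (∂f_j/∂x_i - ∂f_i/∂x_j) dx_i ∧ dx_j.
  coefficient of dx ∧ dy: ∂f_2/∂x - ∂f_1/∂y = ∂(-x*y - y^2 - z^2)/∂x - ∂(-2)/∂y = -y
  coefficient of dy ∧ dz: ∂f_3/∂y - ∂f_2/∂z = ∂(3*y*z)/∂y - ∂(-x*y - y^2 - z^2)/∂z = 5*z
Assembling: d(omega) = (-y) dx ∧ dy + (5*z) dy ∧ dz.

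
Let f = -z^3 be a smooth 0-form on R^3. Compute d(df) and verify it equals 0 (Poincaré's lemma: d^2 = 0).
d(df) = 0

Step 1: df = sum_i (∂f/∂x_i) dx_i = (0) dx + (0) dy + (-3*z^2) dz.
Step 2: Apply d again. Using the 1-form formula, the coefficient of dx ∧ dy in d(df) is ∂^2 f/∂x ∂y - ∂^2 f/∂y ∂x = (0) - (0) = 0 (equality of mixed partials for smooth f).
Similarly for dx ∧ dz and dy ∧ dz — all coefficients vanish. So d(df) = 0.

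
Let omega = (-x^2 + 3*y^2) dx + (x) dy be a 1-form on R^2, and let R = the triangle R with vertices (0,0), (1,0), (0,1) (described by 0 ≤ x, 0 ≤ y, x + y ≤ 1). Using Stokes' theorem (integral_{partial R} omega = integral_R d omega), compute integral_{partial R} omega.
integral_(partial R) omega = -1/2

Stokes: integral_partial_R omega = integral_R d omega with d omega = (∂Q/∂x - ∂P/∂y) dx ∧ dy.
  ∂Q/∂x = 1
  ∂P/∂y = 6*y
  integrand = ∂Q/∂x - ∂P/∂y = 1 - 6*y.
Integrating over R: integral_0^1 integral_0^{1-x} (1 - 6*y) dy dx = -1/2.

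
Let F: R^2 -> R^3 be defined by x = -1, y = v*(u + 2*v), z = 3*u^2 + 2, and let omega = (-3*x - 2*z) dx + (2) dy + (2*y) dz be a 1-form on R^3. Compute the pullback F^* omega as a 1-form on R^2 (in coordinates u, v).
F^* omega = (2*v*(6*u^2 + 12*u*v + 1)) du + (2*u + 8*v) dv

Using F^*(f dg) = (f ∘ F) d(g ∘ F), substitute each coordinate x_i by F_i(u, v) in f_i, and replace dx_i by d F_i = (∂F_i/∂u) du + (∂F_i/∂v) dv.
  For the x component: f_1(F) = -6*u^2 - 1; d F_1 = (0) du + (0) dv
  For the y component: f_2(F) = 2; d F_2 = (v) du + (u + 4*v) dv
  For the z component: f_3(F) = 2*v*(u + 2*v); d F_3 = (6*u) du + (0) dv
Combining and collecting du, dv coefficients:
  coeff of du: 2*v*(6*u^2 + 12*u*v + 1)
  coeff of dv: 2*u + 8*v
F^* omega = (2*v*(6*u^2 + 12*u*v + 1)) du + (2*u + 8*v) dv.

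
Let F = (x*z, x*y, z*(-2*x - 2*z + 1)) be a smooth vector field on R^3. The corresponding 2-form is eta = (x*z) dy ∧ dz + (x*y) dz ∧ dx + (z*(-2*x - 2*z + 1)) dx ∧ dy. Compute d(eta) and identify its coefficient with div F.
d(eta) = (-x - 3*z + 1) dx ∧ dy ∧ dz; div F = -x - 3*z + 1

For a 2-form in R^3 of the form above, applying d gives a 3-form with coefficient ∂P/∂x + ∂Q/∂y + ∂R/∂z:
  ∂P/∂x = z
  ∂Q/∂y = x
  ∂R/∂z = -2*x - 4*z + 1
Sum = -x - 3*z + 1, which is exactly div F.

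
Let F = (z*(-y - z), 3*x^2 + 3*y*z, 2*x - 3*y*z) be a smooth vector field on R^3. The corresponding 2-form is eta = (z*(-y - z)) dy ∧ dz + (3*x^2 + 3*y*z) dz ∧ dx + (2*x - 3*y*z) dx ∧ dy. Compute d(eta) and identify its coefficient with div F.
d(eta) = (-3*y + 3*z) dx ∧ dy ∧ dz; div F = -3*y + 3*z

For a 2-form in R^3 of the form above, applying d gives a 3-form with coefficient ∂P/∂x + ∂Q/∂y + ∂R/∂z:
  ∂P/∂x = 0
  ∂Q/∂y = 3*z
  ∂R/∂z = -3*y
Sum = -3*y + 3*z, which is exactly div F.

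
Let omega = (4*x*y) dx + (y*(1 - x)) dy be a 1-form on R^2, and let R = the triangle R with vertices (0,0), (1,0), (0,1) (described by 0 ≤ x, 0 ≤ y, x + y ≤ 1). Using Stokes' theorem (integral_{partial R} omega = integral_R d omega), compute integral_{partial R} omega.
integral_(partial R) omega = -5/6

Stokes: integral_partial_R omega = integral_R d omega with d omega = (∂Q/∂x - ∂P/∂y) dx ∧ dy.
  ∂Q/∂x = -y
  ∂P/∂y = 4*x
  integrand = ∂Q/∂x - ∂P/∂y = -4*x - y.
Integrating over R: integral_0^1 integral_0^{1-x} (-4*x - y) dy dx = -5/6.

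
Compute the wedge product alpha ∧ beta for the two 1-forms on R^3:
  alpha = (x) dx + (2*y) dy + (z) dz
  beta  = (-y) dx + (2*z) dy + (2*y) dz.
alpha ∧ beta = (2*x*z + 2*y^2) dx ∧ dy + (y*(2*x + z)) dx ∧ dz + (4*y^2 - 2*z^2) dy ∧ dz

Distribute the wedge, using dx_i ∧ dx_j = -dx_j ∧ dx_i and dx_i ∧ dx_i = 0. For each pair (i, j) with i < j, the coefficient of dx_i ∧ dx_j in alpha ∧ beta is (alpha_i * beta_j - alpha_j * beta_i). Collecting: alpha ∧ beta = (2*x*z + 2*y^2) dx ∧ dy + (y*(2*x + z)) dx ∧ dz + (4*y^2 - 2*z^2) dy ∧ dz.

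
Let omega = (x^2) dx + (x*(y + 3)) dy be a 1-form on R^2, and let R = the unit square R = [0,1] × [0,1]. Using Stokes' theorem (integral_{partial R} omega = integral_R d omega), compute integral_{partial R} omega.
integral_(partial R) omega = 7/2

Stokes: integral_partial_R omega = integral_R d omega with d omega = (∂Q/∂x - ∂P/∂y) dx ∧ dy.
  ∂Q/∂x = y + 3
  ∂P/∂y = 0
  integrand = ∂Q/∂x - ∂P/∂y = y + 3.
Integrating over R: integral_0^1 integral_0^1 (y + 3) dx dy = 7/2.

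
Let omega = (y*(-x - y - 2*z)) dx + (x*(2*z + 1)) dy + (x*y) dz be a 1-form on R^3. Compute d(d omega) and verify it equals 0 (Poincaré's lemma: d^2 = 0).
d(d omega) = 0

Step 1: d omega = sum_{i<j} (∂f_j/∂x_i - ∂f_i/∂x_j) dx_i ∧ dx_j:
  coeff of dx ∧ dy: x + 2*y + 4*z + 1
  coeff of dx ∧ dz: 3*y
  coeff of dy ∧ dz: -x
Step 2: Apply d again to each 2-form coefficient. The only possible 3-form in R^3 is dx ∧ dy ∧ dz, with coefficient
  ∂(coeff of dy∧dz)/∂x - ∂(coeff of dx∧dz)/∂y + ∂(coeff of dx∧dy)/∂z
  = ∂/∂x (-x) - ∂/∂y (3*y) + ∂/∂z (x + 2*y + 4*z + 1).
Each of these terms simplifies to sums of mixed partials that cancel in pairs. The result is 0 (by equality of mixed partials for smooth functions — Schwarz / Clairaut).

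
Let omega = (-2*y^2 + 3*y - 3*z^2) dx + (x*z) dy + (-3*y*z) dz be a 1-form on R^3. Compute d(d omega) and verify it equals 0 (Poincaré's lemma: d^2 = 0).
d(d omega) = 0

Step 1: d omega = sum_{i<j} (∂f_j/∂x_i - ∂f_i/∂x_j) dx_i ∧ dx_j:
  coeff of dx ∧ dy: 4*y + z - 3
  coeff of dx ∧ dz: 6*z
  coeff of dy ∧ dz: -x - 3*z
Step 2: Apply d again to each 2-form coefficient. The only possible 3-form in R^3 is dx ∧ dy ∧ dz, with coefficient
  ∂(coeff of dy∧dz)/∂x - ∂(coeff of dx∧dz)/∂y + ∂(coeff of dx∧dy)/∂z
  = ∂/∂x (-x - 3*z) - ∂/∂y (6*z) + ∂/∂z (4*y + z - 3).
Each of these terms simplifies to sums of mixed partials that cancel in pairs. The result is 0 (by equality of mixed partials for smooth functions — Schwarz / Clairaut).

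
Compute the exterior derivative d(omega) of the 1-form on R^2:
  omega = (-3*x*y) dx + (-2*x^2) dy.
d(omega) = (-x) dx ∧ dy

For a 1-form omega = sum_i f_i dx_i, the exterior derivative is
  d(omega) = sum_{i < j} (∂f_j/∂x_i - ∂f_i/∂x_j) dx_i ∧ dx_j.
  coefficient of dx ∧ dy: ∂f_2/∂x - ∂f_1/∂y = ∂(-2*x^2)/∂x - ∂(-3*x*y)/∂y = -x
Assembling: d(omega) = (-x) dx ∧ dy.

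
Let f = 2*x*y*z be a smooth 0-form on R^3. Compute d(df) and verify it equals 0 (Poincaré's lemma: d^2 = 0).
d(df) = 0

Step 1: df = sum_i (∂f/∂x_i) dx_i = (2*y*z) dx + (2*x*z) dy + (2*x*y) dz.
Step 2: Apply d again. Using the 1-form formula, the coefficient of dx ∧ dy in d(df) is ∂^2 f/∂x ∂y - ∂^2 f/∂y ∂x = (2*z) - (2*z) = 0 (equality of mixed partials for smooth f).
Similarly for dx ∧ dz and dy ∧ dz — all coefficients vanish. So d(df) = 0.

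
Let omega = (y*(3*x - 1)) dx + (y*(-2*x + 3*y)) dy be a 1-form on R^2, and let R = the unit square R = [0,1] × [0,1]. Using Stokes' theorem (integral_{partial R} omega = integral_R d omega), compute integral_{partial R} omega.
integral_(partial R) omega = -3/2

Stokes: integral_partial_R omega = integral_R d omega with d omega = (∂Q/∂x - ∂P/∂y) dx ∧ dy.
  ∂Q/∂x = -2*y
  ∂P/∂y = 3*x - 1
  integrand = ∂Q/∂x - ∂P/∂y = -3*x - 2*y + 1.
Integrating over R: integral_0^1 integral_0^1 (-3*x - 2*y + 1) dx dy = -3/2.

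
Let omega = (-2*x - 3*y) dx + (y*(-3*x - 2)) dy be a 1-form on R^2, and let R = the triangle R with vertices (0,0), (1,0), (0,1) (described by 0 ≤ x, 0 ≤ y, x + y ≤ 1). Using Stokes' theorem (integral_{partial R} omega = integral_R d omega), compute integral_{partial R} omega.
integral_(partial R) omega = 1

Stokes: integral_partial_R omega = integral_R d omega with d omega = (∂Q/∂x - ∂P/∂y) dx ∧ dy.
  ∂Q/∂x = -3*y
  ∂P/∂y = -3
  integrand = ∂Q/∂x - ∂P/∂y = 3 - 3*y.
Integrating over R: integral_0^1 integral_0^{1-x} (3 - 3*y) dy dx = 1.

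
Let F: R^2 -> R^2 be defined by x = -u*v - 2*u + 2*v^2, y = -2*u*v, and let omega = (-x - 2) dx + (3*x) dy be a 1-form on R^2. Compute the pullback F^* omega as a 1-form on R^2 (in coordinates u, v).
F^* omega = (5*u*v^2 + 8*u*v - 4*u - 10*v^3 + 4*v^2 + 2*v + 4) du + (5*u^2*v + 10*u^2 - 6*u*v^2 + 8*u*v + 2*u - 8*v^3 - 8*v) dv

Using F^*(f dg) = (f ∘ F) d(g ∘ F), substitute each coordinate x_i by F_i(u, v) in f_i, and replace dx_i by d F_i = (∂F_i/∂u) du + (∂F_i/∂v) dv.
  For the x component: f_1(F) = u*v + 2*u - 2*v^2 - 2; d F_1 = (-v - 2) du + (-u + 4*v) dv
  For the y component: f_2(F) = -3*u*v - 6*u + 6*v^2; d F_2 = (-2*v) du + (-2*u) dv
Combining and collecting du, dv coefficients:
  coeff of du: 5*u*v^2 + 8*u*v - 4*u - 10*v^3 + 4*v^2 + 2*v + 4
  coeff of dv: 5*u^2*v + 10*u^2 - 6*u*v^2 + 8*u*v + 2*u - 8*v^3 - 8*v
F^* omega = (5*u*v^2 + 8*u*v - 4*u - 10*v^3 + 4*v^2 + 2*v + 4) du + (5*u^2*v + 10*u^2 - 6*u*v^2 + 8*u*v + 2*u - 8*v^3 - 8*v) dv.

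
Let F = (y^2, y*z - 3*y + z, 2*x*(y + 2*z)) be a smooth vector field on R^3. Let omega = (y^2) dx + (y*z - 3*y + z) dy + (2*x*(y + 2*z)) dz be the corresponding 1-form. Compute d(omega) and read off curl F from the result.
d(omega) = (2*x - y - 1) dy ∧ dz + (-2*y - 4*z) dz ∧ dx + (-2*y) dx ∧ dy; curl F = (2*x - y - 1, -2*y - 4*z, -2*y)

d omega = sum_{i<j} (∂f_j/∂x_i - ∂f_i/∂x_j) dx_i ∧ dx_j. Under the identification (dy ∧ dz, dz ∧ dx, dx ∧ dy) ↔ (e_x, e_y, e_z), the coefficients are exactly the components of curl F. Compute:
  ∂R/∂y - ∂Q/∂z = (2*x) - (y + 1) = 2*x - y - 1
  ∂P/∂z - ∂R/∂x = (0) - (2*y + 4*z) = -2*y - 4*z
  ∂Q/∂x - ∂P/∂y = (0) - (2*y) = -2*y.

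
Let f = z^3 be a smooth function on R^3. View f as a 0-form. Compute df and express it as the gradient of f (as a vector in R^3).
df = (0) dx + (0) dy + (3*z^2) dz; grad f = (0, 0, 3*z^2)

For a 0-form f, d f = (∂f/∂x) dx + (∂f/∂y) dy + (∂f/∂z) dz. The components of the vector representation are exactly the entries of grad f in Cartesian coordinates:
  ∂f/∂x = 0
  ∂f/∂y = 0
  ∂f/∂z = 3*z^2.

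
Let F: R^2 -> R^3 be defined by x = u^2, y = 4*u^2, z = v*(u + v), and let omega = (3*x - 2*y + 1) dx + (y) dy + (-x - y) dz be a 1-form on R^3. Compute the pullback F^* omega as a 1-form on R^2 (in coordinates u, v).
F^* omega = (u*(22*u^2 - 5*u*v + 2)) du + (5*u^2*(-u - 2*v)) dv

Using F^*(f dg) = (f ∘ F) d(g ∘ F), substitute each coordinate x_i by F_i(u, v) in f_i, and replace dx_i by d F_i = (∂F_i/∂u) du + (∂F_i/∂v) dv.
  For the x component: f_1(F) = 1 - 5*u^2; d F_1 = (2*u) du + (0) dv
  For the y component: f_2(F) = 4*u^2; d F_2 = (8*u) du + (0) dv
  For the z component: f_3(F) = -5*u^2; d F_3 = (v) du + (u + 2*v) dv
Combining and collecting du, dv coefficients:
  coeff of du: u*(22*u^2 - 5*u*v + 2)
  coeff of dv: 5*u^2*(-u - 2*v)
F^* omega = (u*(22*u^2 - 5*u*v + 2)) du + (5*u^2*(-u - 2*v)) dv.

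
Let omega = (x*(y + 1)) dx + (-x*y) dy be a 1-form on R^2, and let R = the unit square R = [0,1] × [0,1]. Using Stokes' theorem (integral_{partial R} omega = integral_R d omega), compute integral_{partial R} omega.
integral_(partial R) omega = -1

Stokes: integral_partial_R omega = integral_R d omega with d omega = (∂Q/∂x - ∂P/∂y) dx ∧ dy.
  ∂Q/∂x = -y
  ∂P/∂y = x
  integrand = ∂Q/∂x - ∂P/∂y = -x - y.
Integrating over R: integral_0^1 integral_0^1 (-x - y) dx dy = -1.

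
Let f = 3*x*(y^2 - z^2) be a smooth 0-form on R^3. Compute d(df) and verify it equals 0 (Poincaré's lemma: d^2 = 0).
d(df) = 0

Step 1: df = sum_i (∂f/∂x_i) dx_i = (3*y^2 - 3*z^2) dx + (6*x*y) dy + (-6*x*z) dz.
Step 2: Apply d again. Using the 1-form formula, the coefficient of dx ∧ dy in d(df) is ∂^2 f/∂x ∂y - ∂^2 f/∂y ∂x = (6*y) - (6*y) = 0 (equality of mixed partials for smooth f).
Similarly for dx ∧ dz and dy ∧ dz — all coefficients vanish. So d(df) = 0.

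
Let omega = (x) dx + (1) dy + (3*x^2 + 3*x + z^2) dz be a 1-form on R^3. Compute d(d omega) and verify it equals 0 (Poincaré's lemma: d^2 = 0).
d(d omega) = 0

Step 1: d omega = sum_{i<j} (∂f_j/∂x_i - ∂f_i/∂x_j) dx_i ∧ dx_j:
  coeff of dx ∧ dy: 0
  coeff of dx ∧ dz: 6*x + 3
  coeff of dy ∧ dz: 0
Step 2: Apply d again to each 2-form coefficient. The only possible 3-form in R^3 is dx ∧ dy ∧ dz, with coefficient
  ∂(coeff of dy∧dz)/∂x - ∂(coeff of dx∧dz)/∂y + ∂(coeff of dx∧dy)/∂z
  = ∂/∂x (0) - ∂/∂y (6*x + 3) + ∂/∂z (0).
Each of these terms simplifies to sums of mixed partials that cancel in pairs. The result is 0 (by equality of mixed partials for smooth functions — Schwarz / Clairaut).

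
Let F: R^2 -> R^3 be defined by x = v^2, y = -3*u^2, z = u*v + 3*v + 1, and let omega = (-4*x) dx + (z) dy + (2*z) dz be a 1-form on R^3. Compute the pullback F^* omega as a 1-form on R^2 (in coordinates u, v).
F^* omega = (-6*u^2*v + 2*u*v^2 - 18*u*v - 6*u + 6*v^2 + 2*v) du + (2*u^2*v + 12*u*v + 2*u - 8*v^3 + 18*v + 6) dv

Using F^*(f dg) = (f ∘ F) d(g ∘ F), substitute each coordinate x_i by F_i(u, v) in f_i, and replace dx_i by d F_i = (∂F_i/∂u) du + (∂F_i/∂v) dv.
  For the x component: f_1(F) = -4*v^2; d F_1 = (0) du + (2*v) dv
  For the y component: f_2(F) = u*v + 3*v + 1; d F_2 = (-6*u) du + (0) dv
  For the z component: f_3(F) = 2*u*v + 6*v + 2; d F_3 = (v) du + (u + 3) dv
Combining and collecting du, dv coefficients:
  coeff of du: -6*u^2*v + 2*u*v^2 - 18*u*v - 6*u + 6*v^2 + 2*v
  coeff of dv: 2*u^2*v + 12*u*v + 2*u - 8*v^3 + 18*v + 6
F^* omega = (-6*u^2*v + 2*u*v^2 - 18*u*v - 6*u + 6*v^2 + 2*v) du + (2*u^2*v + 12*u*v + 2*u - 8*v^3 + 18*v + 6) dv.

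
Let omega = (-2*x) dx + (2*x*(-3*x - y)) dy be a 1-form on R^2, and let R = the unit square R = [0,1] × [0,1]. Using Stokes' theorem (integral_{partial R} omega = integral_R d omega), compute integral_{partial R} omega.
integral_(partial R) omega = -7

Stokes: integral_partial_R omega = integral_R d omega with d omega = (∂Q/∂x - ∂P/∂y) dx ∧ dy.
  ∂Q/∂x = -12*x - 2*y
  ∂P/∂y = 0
  integrand = ∂Q/∂x - ∂P/∂y = -12*x - 2*y.
Integrating over R: integral_0^1 integral_0^1 (-12*x - 2*y) dx dy = -7.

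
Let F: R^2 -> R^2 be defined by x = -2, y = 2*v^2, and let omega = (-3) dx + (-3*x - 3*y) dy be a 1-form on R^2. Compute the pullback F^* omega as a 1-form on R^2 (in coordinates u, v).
F^* omega = (24*v*(1 - v^2)) dv

Using F^*(f dg) = (f ∘ F) d(g ∘ F), substitute each coordinate x_i by F_i(u, v) in f_i, and replace dx_i by d F_i = (∂F_i/∂u) du + (∂F_i/∂v) dv.
  For the x component: f_1(F) = -3; d F_1 = (0) du + (0) dv
  For the y component: f_2(F) = 6 - 6*v^2; d F_2 = (0) du + (4*v) dv
Combining and collecting du, dv coefficients:
  coeff of du: 0
  coeff of dv: 24*v*(1 - v^2)
F^* omega = (24*v*(1 - v^2)) dv.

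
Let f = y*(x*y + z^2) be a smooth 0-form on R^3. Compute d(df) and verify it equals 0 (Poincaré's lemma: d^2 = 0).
d(df) = 0

Step 1: df = sum_i (∂f/∂x_i) dx_i = (y^2) dx + (2*x*y + z^2) dy + (2*y*z) dz.
Step 2: Apply d again. Using the 1-form formula, the coefficient of dx ∧ dy in d(df) is ∂^2 f/∂x ∂y - ∂^2 f/∂y ∂x = (2*y) - (2*y) = 0 (equality of mixed partials for smooth f).
Similarly for dx ∧ dz and dy ∧ dz — all coefficients vanish. So d(df) = 0.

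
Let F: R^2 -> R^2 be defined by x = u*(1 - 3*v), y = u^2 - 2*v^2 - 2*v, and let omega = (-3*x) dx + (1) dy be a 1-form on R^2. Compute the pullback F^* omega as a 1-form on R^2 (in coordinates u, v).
F^* omega = (u*(-27*v^2 + 18*v - 1)) du + (-27*u^2*v + 9*u^2 - 4*v - 2) dv

Using F^*(f dg) = (f ∘ F) d(g ∘ F), substitute each coordinate x_i by F_i(u, v) in f_i, and replace dx_i by d F_i = (∂F_i/∂u) du + (∂F_i/∂v) dv.
  For the x component: f_1(F) = 3*u*(3*v - 1); d F_1 = (1 - 3*v) du + (-3*u) dv
  For the y component: f_2(F) = 1; d F_2 = (2*u) du + (-4*v - 2) dv
Combining and collecting du, dv coefficients:
  coeff of du: u*(-27*v^2 + 18*v - 1)
  coeff of dv: -27*u^2*v + 9*u^2 - 4*v - 2
F^* omega = (u*(-27*v^2 + 18*v - 1)) du + (-27*u^2*v + 9*u^2 - 4*v - 2) dv.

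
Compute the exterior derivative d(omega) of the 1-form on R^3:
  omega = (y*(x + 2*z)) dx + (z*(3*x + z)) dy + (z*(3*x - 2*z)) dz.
d(omega) = (-x + z) dx ∧ dy + (-2*y + 3*z) dx ∧ dz + (-3*x - 2*z) dy ∧ dz

For a 1-form omega = sum_i f_i dx_i, the exterior derivative is
  d(omega) = sum_{i < j} (∂f_j/∂x_i - ∂f_i/∂x_j) dx_i ∧ dx_j.
  coefficient of dx ∧ dy: ∂f_2/∂x - ∂f_1/∂y = ∂(z*(3*x + z))/∂x - ∂(y*(x + 2*z))/∂y = -x + z
  coefficient of dx ∧ dz: ∂f_3/∂x - ∂f_1/∂z = ∂(z*(3*x - 2*z))/∂x - ∂(y*(x + 2*z))/∂z = -2*y + 3*z
  coefficient of dy ∧ dz: ∂f_3/∂y - ∂f_2/∂z = ∂(z*(3*x - 2*z))/∂y - ∂(z*(3*x + z))/∂z = -3*x - 2*z
Assembling: d(omega) = (-x + z) dx ∧ dy + (-2*y + 3*z) dx ∧ dz + (-3*x - 2*z) dy ∧ dz.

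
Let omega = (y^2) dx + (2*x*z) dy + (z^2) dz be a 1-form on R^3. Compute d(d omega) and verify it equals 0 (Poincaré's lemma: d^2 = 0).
d(d omega) = 0

Step 1: d omega = sum_{i<j} (∂f_j/∂x_i - ∂f_i/∂x_j) dx_i ∧ dx_j:
  coeff of dx ∧ dy: -2*y + 2*z
  coeff of dx ∧ dz: 0
  coeff of dy ∧ dz: -2*x
Step 2: Apply d again to each 2-form coefficient. The only possible 3-form in R^3 is dx ∧ dy ∧ dz, with coefficient
  ∂(coeff of dy∧dz)/∂x - ∂(coeff of dx∧dz)/∂y + ∂(coeff of dx∧dy)/∂z
  = ∂/∂x (-2*x) - ∂/∂y (0) + ∂/∂z (-2*y + 2*z).
Each of these terms simplifies to sums of mixed partials that cancel in pairs. The result is 0 (by equality of mixed partials for smooth functions — Schwarz / Clairaut).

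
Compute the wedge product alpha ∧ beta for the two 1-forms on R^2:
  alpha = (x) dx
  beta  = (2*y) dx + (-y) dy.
alpha ∧ beta = (-x*y) dx ∧ dy

Distribute the wedge, using dx_i ∧ dx_j = -dx_j ∧ dx_i and dx_i ∧ dx_i = 0. For each pair (i, j) with i < j, the coefficient of dx_i ∧ dx_j in alpha ∧ beta is (alpha_i * beta_j - alpha_j * beta_i). Collecting: alpha ∧ beta = (-x*y) dx ∧ dy.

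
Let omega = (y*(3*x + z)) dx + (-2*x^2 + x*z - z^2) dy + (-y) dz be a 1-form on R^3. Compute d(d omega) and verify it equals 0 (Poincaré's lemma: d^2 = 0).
d(d omega) = 0

Step 1: d omega = sum_{i<j} (∂f_j/∂x_i - ∂f_i/∂x_j) dx_i ∧ dx_j:
  coeff of dx ∧ dy: -7*x
  coeff of dx ∧ dz: -y
  coeff of dy ∧ dz: -x + 2*z - 1
Step 2: Apply d again to each 2-form coefficient. The only possible 3-form in R^3 is dx ∧ dy ∧ dz, with coefficient
  ∂(coeff of dy∧dz)/∂x - ∂(coeff of dx∧dz)/∂y + ∂(coeff of dx∧dy)/∂z
  = ∂/∂x (-x + 2*z - 1) - ∂/∂y (-y) + ∂/∂z (-7*x).
Each of these terms simplifies to sums of mixed partials that cancel in pairs. The result is 0 (by equality of mixed partials for smooth functions — Schwarz / Clairaut).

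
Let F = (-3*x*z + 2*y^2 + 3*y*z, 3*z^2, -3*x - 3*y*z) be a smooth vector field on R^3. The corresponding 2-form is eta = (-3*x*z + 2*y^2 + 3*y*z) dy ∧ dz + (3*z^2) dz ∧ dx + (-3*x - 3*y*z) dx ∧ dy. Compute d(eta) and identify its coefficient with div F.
d(eta) = (-3*y - 3*z) dx ∧ dy ∧ dz; div F = -3*y - 3*z

For a 2-form in R^3 of the form above, applying d gives a 3-form with coefficient ∂P/∂x + ∂Q/∂y + ∂R/∂z:
  ∂P/∂x = -3*z
  ∂Q/∂y = 0
  ∂R/∂z = -3*y
Sum = -3*y - 3*z, which is exactly div F.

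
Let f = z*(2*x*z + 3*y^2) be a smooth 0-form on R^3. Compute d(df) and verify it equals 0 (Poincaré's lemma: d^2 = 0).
d(df) = 0

Step 1: df = sum_i (∂f/∂x_i) dx_i = (2*z^2) dx + (6*y*z) dy + (4*x*z + 3*y^2) dz.
Step 2: Apply d again. Using the 1-form formula, the coefficient of dx ∧ dy in d(df) is ∂^2 f/∂x ∂y - ∂^2 f/∂y ∂x = (0) - (0) = 0 (equality of mixed partials for smooth f).
Similarly for dx ∧ dz and dy ∧ dz — all coefficients vanish. So d(df) = 0.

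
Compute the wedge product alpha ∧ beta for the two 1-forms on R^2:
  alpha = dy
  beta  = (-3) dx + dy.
alpha ∧ beta = (3) dx ∧ dy

Distribute the wedge, using dx_i ∧ dx_j = -dx_j ∧ dx_i and dx_i ∧ dx_i = 0. For each pair (i, j) with i < j, the coefficient of dx_i ∧ dx_j in alpha ∧ beta is (alpha_i * beta_j - alpha_j * beta_i). Collecting: alpha ∧ beta = (3) dx ∧ dy.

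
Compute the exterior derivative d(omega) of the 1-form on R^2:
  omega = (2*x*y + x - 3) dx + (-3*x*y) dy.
d(omega) = (-2*x - 3*y) dx ∧ dy

For a 1-form omega = sum_i f_i dx_i, the exterior derivative is
  d(omega) = sum_{i < j} (∂f_j/∂x_i - ∂f_i/∂x_j) dx_i ∧ dx_j.
  coefficient of dx ∧ dy: ∂f_2/∂x - ∂f_1/∂y = ∂(-3*x*y)/∂x - ∂(2*x*y + x - 3)/∂y = -2*x - 3*y
Assembling: d(omega) = (-2*x - 3*y) dx ∧ dy.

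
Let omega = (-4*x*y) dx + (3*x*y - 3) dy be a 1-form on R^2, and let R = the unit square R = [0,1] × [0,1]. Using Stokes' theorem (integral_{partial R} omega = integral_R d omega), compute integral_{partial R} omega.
integral_(partial R) omega = 7/2

Stokes: integral_partial_R omega = integral_R d omega with d omega = (∂Q/∂x - ∂P/∂y) dx ∧ dy.
  ∂Q/∂x = 3*y
  ∂P/∂y = -4*x
  integrand = ∂Q/∂x - ∂P/∂y = 4*x + 3*y.
Integrating over R: integral_0^1 integral_0^1 (4*x + 3*y) dx dy = 7/2.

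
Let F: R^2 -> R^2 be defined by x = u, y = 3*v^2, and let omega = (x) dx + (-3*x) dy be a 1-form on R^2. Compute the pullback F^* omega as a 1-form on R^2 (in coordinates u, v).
F^* omega = (u) du + (-18*u*v) dv

Using F^*(f dg) = (f ∘ F) d(g ∘ F), substitute each coordinate x_i by F_i(u, v) in f_i, and replace dx_i by d F_i = (∂F_i/∂u) du + (∂F_i/∂v) dv.
  For the x component: f_1(F) = u; d F_1 = (1) du + (0) dv
  For the y component: f_2(F) = -3*u; d F_2 = (0) du + (6*v) dv
Combining and collecting du, dv coefficients:
  coeff of du: u
  coeff of dv: -18*u*v
F^* omega = (u) du + (-18*u*v) dv.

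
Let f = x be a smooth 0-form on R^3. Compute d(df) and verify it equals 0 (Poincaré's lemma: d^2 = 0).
d(df) = 0

Step 1: df = sum_i (∂f/∂x_i) dx_i = (1) dx + (0) dy + (0) dz.
Step 2: Apply d again. Using the 1-form formula, the coefficient of dx ∧ dy in d(df) is ∂^2 f/∂x ∂y - ∂^2 f/∂y ∂x = (0) - (0) = 0 (equality of mixed partials for smooth f).
Similarly for dx ∧ dz and dy ∧ dz — all coefficients vanish. So d(df) = 0.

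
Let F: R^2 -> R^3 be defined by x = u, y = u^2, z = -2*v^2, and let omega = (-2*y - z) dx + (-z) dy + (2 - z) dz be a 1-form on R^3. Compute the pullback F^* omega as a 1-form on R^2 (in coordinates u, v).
F^* omega = (-2*u^2 + 4*u*v^2 + 2*v^2) du + (8*v*(-v^2 - 1)) dv

Using F^*(f dg) = (f ∘ F) d(g ∘ F), substitute each coordinate x_i by F_i(u, v) in f_i, and replace dx_i by d F_i = (∂F_i/∂u) du + (∂F_i/∂v) dv.
  For the x component: f_1(F) = -2*u^2 + 2*v^2; d F_1 = (1) du + (0) dv
  For the y component: f_2(F) = 2*v^2; d F_2 = (2*u) du + (0) dv
  For the z component: f_3(F) = 2*v^2 + 2; d F_3 = (0) du + (-4*v) dv
Combining and collecting du, dv coefficients:
  coeff of du: -2*u^2 + 4*u*v^2 + 2*v^2
  coeff of dv: 8*v*(-v^2 - 1)
F^* omega = (-2*u^2 + 4*u*v^2 + 2*v^2) du + (8*v*(-v^2 - 1)) dv.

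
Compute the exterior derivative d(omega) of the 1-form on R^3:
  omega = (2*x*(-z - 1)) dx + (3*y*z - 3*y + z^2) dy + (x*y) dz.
d(omega) = (2*x + y) dx ∧ dz + (x - 3*y - 2*z) dy ∧ dz

For a 1-form omega = sum_i f_i dx_i, the exterior derivative is
  d(omega) = sum_{i < j} (∂f_j/∂x_i - ∂f_i/∂x_j) dx_i ∧ dx_j.
  coefficient of dx ∧ dz: ∂f_3/∂x - ∂f_1/∂z = ∂(x*y)/∂x - ∂(2*x*(-z - 1))/∂z = 2*x + y
  coefficient of dy ∧ dz: ∂f_3/∂y - ∂f_2/∂z = ∂(x*y)/∂y - ∂(3*y*z - 3*y + z^2)/∂z = x - 3*y - 2*z
Assembling: d(omega) = (2*x + y) dx ∧ dz + (x - 3*y - 2*z) dy ∧ dz.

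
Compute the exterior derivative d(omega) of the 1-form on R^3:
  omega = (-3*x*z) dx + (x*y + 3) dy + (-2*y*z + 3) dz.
d(omega) = (y) dx ∧ dy + (3*x) dx ∧ dz + (-2*z) dy ∧ dz

For a 1-form omega = sum_i f_i dx_i, the exterior derivative is
  d(omega) = sum_{i < j} (∂f_j/∂x_i - ∂f_i/∂x_j) dx_i ∧ dx_j.
  coefficient of dx ∧ dy: ∂f_2/∂x - ∂f_1/∂y = ∂(x*y + 3)/∂x - ∂(-3*x*z)/∂y = y
  coefficient of dx ∧ dz: ∂f_3/∂x - ∂f_1/∂z = ∂(-2*y*z + 3)/∂x - ∂(-3*x*z)/∂z = 3*x
  coefficient of dy ∧ dz: ∂f_3/∂y - ∂f_2/∂z = ∂(-2*y*z + 3)/∂y - ∂(x*y + 3)/∂z = -2*z
Assembling: d(omega) = (y) dx ∧ dy + (3*x) dx ∧ dz + (-2*z) dy ∧ dz.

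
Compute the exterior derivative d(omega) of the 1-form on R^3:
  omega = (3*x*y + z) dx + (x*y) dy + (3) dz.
d(omega) = (-3*x + y) dx ∧ dy + (-1) dx ∧ dz

For a 1-form omega = sum_i f_i dx_i, the exterior derivative is
  d(omega) = sum_{i < j} (∂f_j/∂x_i - ∂f_i/∂x_j) dx_i ∧ dx_j.
  coefficient of dx ∧ dy: ∂f_2/∂x - ∂f_1/∂y = ∂(x*y)/∂x - ∂(3*x*y + z)/∂y = -3*x + y
  coefficient of dx ∧ dz: ∂f_3/∂x - ∂f_1/∂z = ∂(3)/∂x - ∂(3*x*y + z)/∂z = -1
Assembling: d(omega) = (-3*x + y) dx ∧ dy + (-1) dx ∧ dz.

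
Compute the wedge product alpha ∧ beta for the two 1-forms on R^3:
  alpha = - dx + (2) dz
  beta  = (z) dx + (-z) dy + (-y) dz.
alpha ∧ beta = (z) dx ∧ dy + (y - 2*z) dx ∧ dz + (2*z) dy ∧ dz

Distribute the wedge, using dx_i ∧ dx_j = -dx_j ∧ dx_i and dx_i ∧ dx_i = 0. For each pair (i, j) with i < j, the coefficient of dx_i ∧ dx_j in alpha ∧ beta is (alpha_i * beta_j - alpha_j * beta_i). Collecting: alpha ∧ beta = (z) dx ∧ dy + (y - 2*z) dx ∧ dz + (2*z) dy ∧ dz.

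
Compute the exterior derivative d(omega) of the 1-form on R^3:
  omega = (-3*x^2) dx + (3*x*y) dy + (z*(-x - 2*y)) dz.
d(omega) = (3*y) dx ∧ dy + (-z) dx ∧ dz + (-2*z) dy ∧ dz

For a 1-form omega = sum_i f_i dx_i, the exterior derivative is
  d(omega) = sum_{i < j} (∂f_j/∂x_i - ∂f_i/∂x_j) dx_i ∧ dx_j.
  coefficient of dx ∧ dy: ∂f_2/∂x - ∂f_1/∂y = ∂(3*x*y)/∂x - ∂(-3*x^2)/∂y = 3*y
  coefficient of dx ∧ dz: ∂f_3/∂x - ∂f_1/∂z = ∂(z*(-x - 2*y))/∂x - ∂(-3*x^2)/∂z = -z
  coefficient of dy ∧ dz: ∂f_3/∂y - ∂f_2/∂z = ∂(z*(-x - 2*y))/∂y - ∂(3*x*y)/∂z = -2*z
Assembling: d(omega) = (3*y) dx ∧ dy + (-z) dx ∧ dz + (-2*z) dy ∧ dz.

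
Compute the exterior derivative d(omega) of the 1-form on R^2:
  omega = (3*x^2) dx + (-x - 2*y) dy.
d(omega) = (-1) dx ∧ dy

For a 1-form omega = sum_i f_i dx_i, the exterior derivative is
  d(omega) = sum_{i < j} (∂f_j/∂x_i - ∂f_i/∂x_j) dx_i ∧ dx_j.
  coefficient of dx ∧ dy: ∂f_2/∂x - ∂f_1/∂y = ∂(-x - 2*y)/∂x - ∂(3*x^2)/∂y = -1
Assembling: d(omega) = (-1) dx ∧ dy.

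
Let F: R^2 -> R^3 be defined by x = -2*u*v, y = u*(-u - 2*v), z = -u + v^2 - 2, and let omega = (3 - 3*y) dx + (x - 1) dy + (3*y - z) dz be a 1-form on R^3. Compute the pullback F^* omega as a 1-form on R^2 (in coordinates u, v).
F^* omega = (-2*u^2*v + 3*u^2 - 8*u*v^2 + 6*u*v + u + v^2 - 4*v - 2) du + (-6*u^3 - 14*u^2*v - 12*u*v^2 + 2*u*v - 4*u - 2*v^3 + 4*v) dv

Using F^*(f dg) = (f ∘ F) d(g ∘ F), substitute each coordinate x_i by F_i(u, v) in f_i, and replace dx_i by d F_i = (∂F_i/∂u) du + (∂F_i/∂v) dv.
  For the x component: f_1(F) = 3*u^2 + 6*u*v + 3; d F_1 = (-2*v) du + (-2*u) dv
  For the y component: f_2(F) = -2*u*v - 1; d F_2 = (-2*u - 2*v) du + (-2*u) dv
  For the z component: f_3(F) = -3*u^2 - 6*u*v + u - v^2 + 2; d F_3 = (-1) du + (2*v) dv
Combining and collecting du, dv coefficients:
  coeff of du: -2*u^2*v + 3*u^2 - 8*u*v^2 + 6*u*v + u + v^2 - 4*v - 2
  coeff of dv: -6*u^3 - 14*u^2*v - 12*u*v^2 + 2*u*v - 4*u - 2*v^3 + 4*v
F^* omega = (-2*u^2*v + 3*u^2 - 8*u*v^2 + 6*u*v + u + v^2 - 4*v - 2) du + (-6*u^3 - 14*u^2*v - 12*u*v^2 + 2*u*v - 4*u - 2*v^3 + 4*v) dv.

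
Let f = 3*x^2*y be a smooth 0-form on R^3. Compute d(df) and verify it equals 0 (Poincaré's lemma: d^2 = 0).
d(df) = 0

Step 1: df = sum_i (∂f/∂x_i) dx_i = (6*x*y) dx + (3*x^2) dy + (0) dz.
Step 2: Apply d again. Using the 1-form formula, the coefficient of dx ∧ dy in d(df) is ∂^2 f/∂x ∂y - ∂^2 f/∂y ∂x = (6*x) - (6*x) = 0 (equality of mixed partials for smooth f).
Similarly for dx ∧ dz and dy ∧ dz — all coefficients vanish. So d(df) = 0.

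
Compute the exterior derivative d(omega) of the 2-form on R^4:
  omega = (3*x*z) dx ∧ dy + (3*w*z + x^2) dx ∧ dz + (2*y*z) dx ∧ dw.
d(omega) = (3*x) dx ∧ dy ∧ dz + (-2*y + 3*z) dx ∧ dz ∧ dw + (-2*z) dx ∧ dy ∧ dw

For a 2-form omega = sum_{i<j} g_{ij} dx_i ∧ dx_j, the exterior derivative is
  d(omega) = sum_{i<j} d(g_{ij}) ∧ dx_i ∧ dx_j = sum_{i<j, k} (∂g_{ij}/∂x_k) dx_k ∧ dx_i ∧ dx_j.
Expand each term, using dx_k ∧ dx_i ∧ dx_j = sgn(permutation) dx_{(a)} ∧ dx_{(b)} ∧ dx_{(c)} with (a < b < c) sorted:
  d(3*x*z) includes (∂/∂z)(3*x*z) dz = (3*x) dz, which multiplied by dx ∧ dy gives (3*x) dx ∧ dy ∧ dz
  d(3*w*z + x^2) includes (∂/∂w)(3*w*z + x^2) dw = (3*z) dw, which multiplied by dx ∧ dz gives (3*z) dx ∧ dz ∧ dw
  d(2*y*z) includes (∂/∂y)(2*y*z) dy = (2*z) dy, which multiplied by dx ∧ dw gives (-2*z) dx ∧ dy ∧ dw
  d(2*y*z) includes (∂/∂z)(2*y*z) dz = (2*y) dz, which multiplied by dx ∧ dw gives (-2*y) dx ∧ dz ∧ dw
Collecting like 3-forms: d(omega) = (3*x) dx ∧ dy ∧ dz + (-2*y + 3*z) dx ∧ dz ∧ dw + (-2*z) dx ∧ dy ∧ dw.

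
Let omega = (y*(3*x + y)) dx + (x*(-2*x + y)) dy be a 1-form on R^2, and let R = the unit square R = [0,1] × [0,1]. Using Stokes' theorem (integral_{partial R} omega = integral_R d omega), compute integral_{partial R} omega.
integral_(partial R) omega = -4

Stokes: integral_partial_R omega = integral_R d omega with d omega = (∂Q/∂x - ∂P/∂y) dx ∧ dy.
  ∂Q/∂x = -4*x + y
  ∂P/∂y = 3*x + 2*y
  integrand = ∂Q/∂x - ∂P/∂y = -7*x - y.
Integrating over R: integral_0^1 integral_0^1 (-7*x - y) dx dy = -4.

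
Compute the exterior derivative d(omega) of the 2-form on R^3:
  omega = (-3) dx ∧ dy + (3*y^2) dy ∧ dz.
d(omega) = 0

For a 2-form omega = sum_{i<j} g_{ij} dx_i ∧ dx_j, the exterior derivative is
  d(omega) = sum_{i<j} d(g_{ij}) ∧ dx_i ∧ dx_j = sum_{i<j, k} (∂g_{ij}/∂x_k) dx_k ∧ dx_i ∧ dx_j.
Expand each term, using dx_k ∧ dx_i ∧ dx_j = sgn(permutation) dx_{(a)} ∧ dx_{(b)} ∧ dx_{(c)} with (a < b < c) sorted:

Collecting like 3-forms: d(omega) = 0.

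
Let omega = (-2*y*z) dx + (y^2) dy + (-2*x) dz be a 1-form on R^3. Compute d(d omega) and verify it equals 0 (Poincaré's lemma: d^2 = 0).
d(d omega) = 0

Step 1: d omega = sum_{i<j} (∂f_j/∂x_i - ∂f_i/∂x_j) dx_i ∧ dx_j:
  coeff of dx ∧ dy: 2*z
  coeff of dx ∧ dz: 2*y - 2
  coeff of dy ∧ dz: 0
Step 2: Apply d again to each 2-form coefficient. The only possible 3-form in R^3 is dx ∧ dy ∧ dz, with coefficient
  ∂(coeff of dy∧dz)/∂x - ∂(coeff of dx∧dz)/∂y + ∂(coeff of dx∧dy)/∂z
  = ∂/∂x (0) - ∂/∂y (2*y - 2) + ∂/∂z (2*z).
Each of these terms simplifies to sums of mixed partials that cancel in pairs. The result is 0 (by equality of mixed partials for smooth functions — Schwarz / Clairaut).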